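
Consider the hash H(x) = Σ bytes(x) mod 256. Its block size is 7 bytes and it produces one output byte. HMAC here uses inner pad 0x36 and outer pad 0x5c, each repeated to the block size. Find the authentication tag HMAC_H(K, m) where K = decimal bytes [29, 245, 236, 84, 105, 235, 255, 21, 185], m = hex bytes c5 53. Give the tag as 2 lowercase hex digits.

Key decimal bytes [29, 245, 236, 84, 105, 235, 255, 21, 185] = 1d f5 ec 54 69 eb ff 15 b9 is 9 bytes > B = 7, so hash it first: H(key) = 73, then zero-pad to 7 bytes: K' = 73 00 00 00 00 00 00.
K' ⊕ ipad = 45 36 36 36 36 36 36.  K' ⊕ opad = 2f 5c 5c 5c 5c 5c 5c.
Inner input = (K'⊕ipad) ∥ m = 45 36 36 36 36 36 36 ∥ c5 53.
Inner hash: sum = 69+54+54+54+54+54+54+197+83 = 673; mod 256 = 161 → a1.
Outer input = (K'⊕opad) ∥ inner = 2f 5c 5c 5c 5c 5c 5c ∥ a1.
Outer hash (tag): sum = 47+92+92+92+92+92+92+161 = 760; mod 256 = 248 → f8.

f8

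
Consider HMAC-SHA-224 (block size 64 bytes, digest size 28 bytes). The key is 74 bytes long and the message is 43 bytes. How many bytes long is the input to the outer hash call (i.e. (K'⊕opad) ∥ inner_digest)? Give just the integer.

Key is 74 > 64 bytes, so it is hashed to 28 bytes then zero-padded to 64: |K'| = 64.
Outer input = (K'⊕opad) ∥ H(inner) → 64 + 28 = 92 bytes.

92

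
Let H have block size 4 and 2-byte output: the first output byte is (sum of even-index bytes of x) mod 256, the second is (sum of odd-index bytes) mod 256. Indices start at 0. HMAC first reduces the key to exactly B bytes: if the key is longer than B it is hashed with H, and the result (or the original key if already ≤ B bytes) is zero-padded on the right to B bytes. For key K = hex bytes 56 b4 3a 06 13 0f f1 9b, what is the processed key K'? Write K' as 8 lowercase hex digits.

94640000

|K| = 8 > B = 4, so first hash the key.
H(K): even-index sum = 404 mod 256 = 148; odd-index sum = 356 mod 256 = 100 → 94 64.
Zero-pad H(K) = 94 64 to 4 bytes: K' = 94 64 00 00.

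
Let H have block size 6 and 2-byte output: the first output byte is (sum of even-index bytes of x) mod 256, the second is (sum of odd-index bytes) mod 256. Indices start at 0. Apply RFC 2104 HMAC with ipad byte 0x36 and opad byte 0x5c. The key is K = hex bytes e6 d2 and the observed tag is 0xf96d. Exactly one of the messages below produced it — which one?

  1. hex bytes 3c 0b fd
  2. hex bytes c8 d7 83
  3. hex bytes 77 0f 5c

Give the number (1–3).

2

Key hex bytes e6 d2 is 2 bytes ≤ B = 6; zero-pad to 6 bytes: K' = e6 d2 00 00 00 00.
K' ⊕ ipad = d0 e4 36 36 36 36; K' ⊕ opad = ba 8e 5c 5c 5c 5c.
m1: inner = H(d0 e4 36 36 36 36 3c 0b fd) = 75 5b; tag = H(ba 8e 5c 5c 5c 5c 75 5b) = e7a1
m2: inner = H(d0 e4 36 36 36 36 c8 d7 83) = 87 27; tag = H(ba 8e 5c 5c 5c 5c 87 27) = f96d ← matches
m3: inner = H(d0 e4 36 36 36 36 77 0f 5c) = 0f 5f; tag = H(ba 8e 5c 5c 5c 5c 0f 5f) = 81a5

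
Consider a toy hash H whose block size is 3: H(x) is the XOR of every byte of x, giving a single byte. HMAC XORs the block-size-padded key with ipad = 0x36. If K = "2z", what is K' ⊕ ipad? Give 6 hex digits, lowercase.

044c36

Key "2z" = 32 7a is 2 bytes ≤ B = 3; zero-pad to 3 bytes: K' = 32 7a 00.
XOR each byte with 0x36: 32⊕36=04, 7a⊕36=4c, 00⊕36=36.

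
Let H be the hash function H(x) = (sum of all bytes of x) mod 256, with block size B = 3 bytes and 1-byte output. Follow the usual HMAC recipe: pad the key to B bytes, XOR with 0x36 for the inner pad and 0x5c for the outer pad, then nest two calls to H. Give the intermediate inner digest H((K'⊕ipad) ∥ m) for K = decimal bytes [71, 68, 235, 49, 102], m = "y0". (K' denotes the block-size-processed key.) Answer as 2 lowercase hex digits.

50

Key decimal bytes [71, 68, 235, 49, 102] = 47 44 eb 31 66 is 5 bytes > B = 3, so hash it first: H(key) = 0d, then zero-pad to 3 bytes: K' = 0d 00 00.
K' ⊕ ipad = 3b 36 36.
Inner input = 3b 36 36 ∥ 79 30.
Inner hash: sum = 59+54+54+121+48 = 336; mod 256 = 80 → 50.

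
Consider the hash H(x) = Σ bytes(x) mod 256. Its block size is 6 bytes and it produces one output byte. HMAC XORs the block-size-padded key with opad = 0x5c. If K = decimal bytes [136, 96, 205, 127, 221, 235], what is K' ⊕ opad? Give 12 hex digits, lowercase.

Key decimal bytes [136, 96, 205, 127, 221, 235] = 88 60 cd 7f dd eb is exactly B = 6 bytes: K' = 88 60 cd 7f dd eb.
XOR each byte with 0x5c: 88⊕5c=d4, 60⊕5c=3c, cd⊕5c=91, 7f⊕5c=23, dd⊕5c=81, eb⊕5c=b7.

d43c912381b7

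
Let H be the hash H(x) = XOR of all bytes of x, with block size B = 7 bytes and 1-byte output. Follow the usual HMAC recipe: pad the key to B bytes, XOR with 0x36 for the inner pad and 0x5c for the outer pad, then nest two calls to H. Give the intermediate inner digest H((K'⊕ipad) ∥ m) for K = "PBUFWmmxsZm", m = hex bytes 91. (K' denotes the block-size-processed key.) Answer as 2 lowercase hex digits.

Key "PBUFWmmxsZm" = 50 42 55 46 57 6d 6d 78 73 5a 6d is 11 bytes > B = 7, so hash it first: H(key) = 6a, then zero-pad to 7 bytes: K' = 6a 00 00 00 00 00 00.
K' ⊕ ipad = 5c 36 36 36 36 36 36.
Inner input = 5c 36 36 36 36 36 36 ∥ 91.
Inner hash: XOR 5c⊕36⊕36⊕36⊕36⊕36⊕36⊕91 = cd.

cd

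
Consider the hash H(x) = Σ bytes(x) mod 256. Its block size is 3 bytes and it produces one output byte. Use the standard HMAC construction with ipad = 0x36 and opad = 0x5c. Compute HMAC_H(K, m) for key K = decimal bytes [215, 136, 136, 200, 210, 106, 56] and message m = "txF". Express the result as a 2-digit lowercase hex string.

ea

Key decimal bytes [215, 136, 136, 200, 210, 106, 56] = d7 88 88 c8 d2 6a 38 is 7 bytes > B = 3, so hash it first: H(key) = 23, then zero-pad to 3 bytes: K' = 23 00 00.
K' ⊕ ipad = 15 36 36.  K' ⊕ opad = 7f 5c 5c.
Inner input = (K'⊕ipad) ∥ m = 15 36 36 ∥ 74 78 46.
Inner hash: sum = 21+54+54+116+120+70 = 435; mod 256 = 179 → b3.
Outer input = (K'⊕opad) ∥ inner = 7f 5c 5c ∥ b3.
Outer hash (tag): sum = 127+92+92+179 = 490; mod 256 = 234 → ea.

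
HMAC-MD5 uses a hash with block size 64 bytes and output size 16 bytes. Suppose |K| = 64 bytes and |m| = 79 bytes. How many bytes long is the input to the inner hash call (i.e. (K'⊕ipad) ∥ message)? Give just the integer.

Key is 64 ≤ 64 bytes, zero-padded: |K'| = 64.
Inner input = (K'⊕ipad) ∥ m → 64 + 79 = 143 bytes.

143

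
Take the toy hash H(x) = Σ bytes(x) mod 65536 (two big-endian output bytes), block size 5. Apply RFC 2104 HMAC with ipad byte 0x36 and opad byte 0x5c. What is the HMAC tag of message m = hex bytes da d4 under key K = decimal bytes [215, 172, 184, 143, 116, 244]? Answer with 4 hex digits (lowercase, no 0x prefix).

0262

Key decimal bytes [215, 172, 184, 143, 116, 244] = d7 ac b8 8f 74 f4 is 6 bytes > B = 5, so hash it first: H(key) = 04 32, then zero-pad to 5 bytes: K' = 04 32 00 00 00.
K' ⊕ ipad = 32 04 36 36 36.  K' ⊕ opad = 58 6e 5c 5c 5c.
Inner input = (K'⊕ipad) ∥ m = 32 04 36 36 36 ∥ da d4.
Inner hash: sum = 50+4+54+54+54+218+212 = 646 → 02 86.
Outer input = (K'⊕opad) ∥ inner = 58 6e 5c 5c 5c ∥ 02 86.
Outer hash (tag): sum = 88+110+92+92+92+2+134 = 610 → 02 62.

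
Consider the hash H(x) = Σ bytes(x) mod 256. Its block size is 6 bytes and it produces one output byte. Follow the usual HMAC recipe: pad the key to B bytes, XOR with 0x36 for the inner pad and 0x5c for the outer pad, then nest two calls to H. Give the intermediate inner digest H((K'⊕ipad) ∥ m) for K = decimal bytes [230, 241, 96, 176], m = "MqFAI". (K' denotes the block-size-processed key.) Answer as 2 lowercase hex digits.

Key decimal bytes [230, 241, 96, 176] = e6 f1 60 b0 is 4 bytes ≤ B = 6; zero-pad to 6 bytes: K' = e6 f1 60 b0 00 00.
K' ⊕ ipad = d0 c7 56 86 36 36.
Inner input = d0 c7 56 86 36 36 ∥ 4d 71 46 41 49.
Inner hash: sum = 208+199+86+134+54+54+77+113+70+65+73 = 1133; mod 256 = 109 → 6d.

6d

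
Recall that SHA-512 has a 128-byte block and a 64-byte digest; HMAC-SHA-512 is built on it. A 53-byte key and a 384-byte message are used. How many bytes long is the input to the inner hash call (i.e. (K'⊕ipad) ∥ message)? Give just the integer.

Key is 53 ≤ 128 bytes, zero-padded: |K'| = 128.
Inner input = (K'⊕ipad) ∥ m → 128 + 384 = 512 bytes.

512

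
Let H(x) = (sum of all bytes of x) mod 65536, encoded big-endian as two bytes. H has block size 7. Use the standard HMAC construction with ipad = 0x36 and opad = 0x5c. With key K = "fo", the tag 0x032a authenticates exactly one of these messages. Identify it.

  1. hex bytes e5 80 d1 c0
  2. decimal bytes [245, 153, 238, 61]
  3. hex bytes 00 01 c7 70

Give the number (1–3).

Key "fo" = 66 6f is 2 bytes ≤ B = 7; zero-pad to 7 bytes: K' = 66 6f 00 00 00 00 00.
K' ⊕ ipad = 50 59 36 36 36 36 36; K' ⊕ opad = 3a 33 5c 5c 5c 5c 5c.
m1: inner = H(50 59 36 36 36 36 36 e5 80 d1 c0) = 04 ad; tag = H(3a 33 5c 5c 5c 5c 5c 04 ad) = 02ea
m2: inner = H(50 59 36 36 36 36 36 f5 99 ee 3d) = 04 70; tag = H(3a 33 5c 5c 5c 5c 5c 04 70) = 02ad
m3: inner = H(50 59 36 36 36 36 36 00 01 c7 70) = 02 ef; tag = H(3a 33 5c 5c 5c 5c 5c 02 ef) = 032a ← matches

3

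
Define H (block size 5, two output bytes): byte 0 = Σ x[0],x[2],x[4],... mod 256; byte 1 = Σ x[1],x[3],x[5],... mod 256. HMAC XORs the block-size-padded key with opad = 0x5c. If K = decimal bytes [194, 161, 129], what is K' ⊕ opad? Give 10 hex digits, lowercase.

Key decimal bytes [194, 161, 129] = c2 a1 81 is 3 bytes ≤ B = 5; zero-pad to 5 bytes: K' = c2 a1 81 00 00.
XOR each byte with 0x5c: c2⊕5c=9e, a1⊕5c=fd, 81⊕5c=dd, 00⊕5c=5c, 00⊕5c=5c.

9efddd5c5c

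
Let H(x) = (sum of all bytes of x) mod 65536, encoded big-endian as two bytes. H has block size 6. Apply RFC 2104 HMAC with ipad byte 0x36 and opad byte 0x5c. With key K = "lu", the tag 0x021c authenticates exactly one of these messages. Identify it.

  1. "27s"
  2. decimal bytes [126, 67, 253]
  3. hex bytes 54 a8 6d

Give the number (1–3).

Key "lu" = 6c 75 is 2 bytes ≤ B = 6; zero-pad to 6 bytes: K' = 6c 75 00 00 00 00.
K' ⊕ ipad = 5a 43 36 36 36 36; K' ⊕ opad = 30 29 5c 5c 5c 5c.
m1: inner = H(5a 43 36 36 36 36 32 37 73) = 02 51; tag = H(30 29 5c 5c 5c 5c 02 51) = 021c ← matches
m2: inner = H(5a 43 36 36 36 36 7e 43 fd) = 03 33; tag = H(30 29 5c 5c 5c 5c 03 33) = 01ff
m3: inner = H(5a 43 36 36 36 36 54 a8 6d) = 02 de; tag = H(30 29 5c 5c 5c 5c 02 de) = 02a9

1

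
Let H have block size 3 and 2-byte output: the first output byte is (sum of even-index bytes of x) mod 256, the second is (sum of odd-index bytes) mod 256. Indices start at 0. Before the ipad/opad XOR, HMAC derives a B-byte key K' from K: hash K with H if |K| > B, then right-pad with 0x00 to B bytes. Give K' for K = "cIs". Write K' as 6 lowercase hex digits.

634973

Key "cIs" = 63 49 73 is exactly B = 3 bytes: K' = 63 49 73.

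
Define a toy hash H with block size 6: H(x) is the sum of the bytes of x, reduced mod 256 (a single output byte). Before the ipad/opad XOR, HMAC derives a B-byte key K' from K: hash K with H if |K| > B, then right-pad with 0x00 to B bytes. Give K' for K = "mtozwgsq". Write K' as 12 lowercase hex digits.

|K| = 8 > B = 6, so first hash the key.
H(K): sum = 109+116+111+122+119+103+115+113 = 908; mod 256 = 140 → 8c.
Zero-pad H(K) = 8c to 6 bytes: K' = 8c 00 00 00 00 00.

8c0000000000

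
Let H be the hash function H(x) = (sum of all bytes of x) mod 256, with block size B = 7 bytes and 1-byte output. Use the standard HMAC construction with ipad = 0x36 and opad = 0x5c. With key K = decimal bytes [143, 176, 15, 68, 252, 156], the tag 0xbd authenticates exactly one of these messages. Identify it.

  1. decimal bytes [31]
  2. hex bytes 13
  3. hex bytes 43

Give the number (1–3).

Key decimal bytes [143, 176, 15, 68, 252, 156] = 8f b0 0f 44 fc 9c is 6 bytes ≤ B = 7; zero-pad to 7 bytes: K' = 8f b0 0f 44 fc 9c 00.
K' ⊕ ipad = b9 86 39 72 ca aa 36; K' ⊕ opad = d3 ec 53 18 a0 c0 5c.
m1: inner = H(b9 86 39 72 ca aa 36 1f) = b3; tag = H(d3 ec 53 18 a0 c0 5c b3) = 99
m2: inner = H(b9 86 39 72 ca aa 36 13) = a7; tag = H(d3 ec 53 18 a0 c0 5c a7) = 8d
m3: inner = H(b9 86 39 72 ca aa 36 43) = d7; tag = H(d3 ec 53 18 a0 c0 5c d7) = bd ← matches

3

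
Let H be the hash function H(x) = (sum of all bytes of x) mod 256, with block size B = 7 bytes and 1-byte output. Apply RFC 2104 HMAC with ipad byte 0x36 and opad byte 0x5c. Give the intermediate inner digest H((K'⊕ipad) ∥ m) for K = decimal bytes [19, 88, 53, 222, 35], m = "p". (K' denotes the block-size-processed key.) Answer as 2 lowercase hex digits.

6f

Key decimal bytes [19, 88, 53, 222, 35] = 13 58 35 de 23 is 5 bytes ≤ B = 7; zero-pad to 7 bytes: K' = 13 58 35 de 23 00 00.
K' ⊕ ipad = 25 6e 03 e8 15 36 36.
Inner input = 25 6e 03 e8 15 36 36 ∥ 70.
Inner hash: sum = 37+110+3+232+21+54+54+112 = 623; mod 256 = 111 → 6f.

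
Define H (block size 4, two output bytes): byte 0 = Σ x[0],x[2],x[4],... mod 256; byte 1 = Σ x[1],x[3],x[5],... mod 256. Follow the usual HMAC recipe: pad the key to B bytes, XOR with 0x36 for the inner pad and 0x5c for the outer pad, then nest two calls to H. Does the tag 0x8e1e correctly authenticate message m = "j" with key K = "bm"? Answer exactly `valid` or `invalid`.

valid

Key "bm" = 62 6d is 2 bytes ≤ B = 4; zero-pad to 4 bytes: K' = 62 6d 00 00.
K' ⊕ ipad = 54 5b 36 36; K' ⊕ opad = 3e 31 5c 5c.
Inner hash: even-index sum = 244 mod 256 = 244; odd-index sum = 145 mod 256 = 145 → f4 91.
Outer hash (recomputed tag): even-index sum = 398 mod 256 = 142; odd-index sum = 286 mod 256 = 30 → 8e 1e.
Recomputed tag = 8e1e; claimed = 8e1e → match.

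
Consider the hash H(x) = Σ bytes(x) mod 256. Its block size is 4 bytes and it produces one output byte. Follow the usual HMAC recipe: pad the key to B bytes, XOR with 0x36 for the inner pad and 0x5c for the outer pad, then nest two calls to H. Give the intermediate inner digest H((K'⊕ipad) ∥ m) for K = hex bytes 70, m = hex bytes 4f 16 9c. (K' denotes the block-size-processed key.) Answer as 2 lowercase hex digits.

Key hex bytes 70 is 1 byte ≤ B = 4; zero-pad to 4 bytes: K' = 70 00 00 00.
K' ⊕ ipad = 46 36 36 36.
Inner input = 46 36 36 36 ∥ 4f 16 9c.
Inner hash: sum = 70+54+54+54+79+22+156 = 489; mod 256 = 233 → e9.

e9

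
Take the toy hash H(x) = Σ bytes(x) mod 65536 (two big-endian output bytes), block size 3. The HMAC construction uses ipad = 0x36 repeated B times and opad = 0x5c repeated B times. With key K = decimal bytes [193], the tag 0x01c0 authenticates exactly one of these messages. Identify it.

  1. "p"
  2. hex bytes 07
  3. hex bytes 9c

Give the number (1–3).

Key decimal bytes [193] = c1 is 1 byte ≤ B = 3; zero-pad to 3 bytes: K' = c1 00 00.
K' ⊕ ipad = f7 36 36; K' ⊕ opad = 9d 5c 5c.
m1: inner = H(f7 36 36 70) = 01 d3; tag = H(9d 5c 5c 01 d3) = 0229
m2: inner = H(f7 36 36 07) = 01 6a; tag = H(9d 5c 5c 01 6a) = 01c0 ← matches
m3: inner = H(f7 36 36 9c) = 01 ff; tag = H(9d 5c 5c 01 ff) = 0255

2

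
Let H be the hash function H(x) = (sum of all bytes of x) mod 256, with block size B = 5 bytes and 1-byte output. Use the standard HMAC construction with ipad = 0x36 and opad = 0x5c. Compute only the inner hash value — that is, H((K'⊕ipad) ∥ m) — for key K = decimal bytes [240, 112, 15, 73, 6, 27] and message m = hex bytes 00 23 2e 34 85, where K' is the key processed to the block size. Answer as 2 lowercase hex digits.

Key decimal bytes [240, 112, 15, 73, 6, 27] = f0 70 0f 49 06 1b is 6 bytes > B = 5, so hash it first: H(key) = d9, then zero-pad to 5 bytes: K' = d9 00 00 00 00.
K' ⊕ ipad = ef 36 36 36 36.
Inner input = ef 36 36 36 36 ∥ 00 23 2e 34 85.
Inner hash: sum = 239+54+54+54+54+0+35+46+52+133 = 721; mod 256 = 209 → d1.

d1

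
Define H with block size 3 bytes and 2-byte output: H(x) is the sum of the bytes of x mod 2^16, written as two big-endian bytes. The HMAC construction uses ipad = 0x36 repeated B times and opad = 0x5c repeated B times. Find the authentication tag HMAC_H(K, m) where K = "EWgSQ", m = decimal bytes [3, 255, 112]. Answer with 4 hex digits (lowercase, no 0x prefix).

Key "EWgSQ" = 45 57 67 53 51 is 5 bytes > B = 3, so hash it first: H(key) = 01 a7, then zero-pad to 3 bytes: K' = 01 a7 00.
K' ⊕ ipad = 37 91 36.  K' ⊕ opad = 5d fb 5c.
Inner input = (K'⊕ipad) ∥ m = 37 91 36 ∥ 03 ff 70.
Inner hash: sum = 55+145+54+3+255+112 = 624 → 02 70.
Outer input = (K'⊕opad) ∥ inner = 5d fb 5c ∥ 02 70.
Outer hash (tag): sum = 93+251+92+2+112 = 550 → 02 26.

0226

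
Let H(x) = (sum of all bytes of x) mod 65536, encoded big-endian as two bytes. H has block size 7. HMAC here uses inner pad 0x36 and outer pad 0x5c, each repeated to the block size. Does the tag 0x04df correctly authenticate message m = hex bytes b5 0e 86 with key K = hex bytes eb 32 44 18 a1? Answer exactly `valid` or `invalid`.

invalid

Key hex bytes eb 32 44 18 a1 is 5 bytes ≤ B = 7; zero-pad to 7 bytes: K' = eb 32 44 18 a1 00 00.
K' ⊕ ipad = dd 04 72 2e 97 36 36; K' ⊕ opad = b7 6e 18 44 fd 5c 5c.
Inner hash: sum = 221+4+114+46+151+54+54+181+14+134 = 973 → 03 cd.
Outer hash (recomputed tag): sum = 183+110+24+68+253+92+92+3+205 = 1030 → 04 06.
Recomputed tag = 0406; claimed = 04df → mismatch.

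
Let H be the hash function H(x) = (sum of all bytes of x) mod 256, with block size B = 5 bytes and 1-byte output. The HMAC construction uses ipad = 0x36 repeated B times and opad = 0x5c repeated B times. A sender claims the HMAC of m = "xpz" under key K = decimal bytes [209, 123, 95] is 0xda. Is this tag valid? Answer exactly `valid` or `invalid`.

valid

Key decimal bytes [209, 123, 95] = d1 7b 5f is 3 bytes ≤ B = 5; zero-pad to 5 bytes: K' = d1 7b 5f 00 00.
K' ⊕ ipad = e7 4d 69 36 36; K' ⊕ opad = 8d 27 03 5c 5c.
Inner hash: sum = 231+77+105+54+54+120+112+122 = 875; mod 256 = 107 → 6b.
Outer hash (recomputed tag): sum = 141+39+3+92+92+107 = 474; mod 256 = 218 → da.
Recomputed tag = da; claimed = da → match.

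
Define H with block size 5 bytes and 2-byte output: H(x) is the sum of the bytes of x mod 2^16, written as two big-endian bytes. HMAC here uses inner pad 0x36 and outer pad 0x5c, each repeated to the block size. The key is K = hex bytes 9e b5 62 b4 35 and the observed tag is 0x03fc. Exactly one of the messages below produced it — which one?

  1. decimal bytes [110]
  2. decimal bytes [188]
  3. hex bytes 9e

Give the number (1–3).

Key hex bytes 9e b5 62 b4 35 is exactly B = 5 bytes: K' = 9e b5 62 b4 35.
K' ⊕ ipad = a8 83 54 82 03; K' ⊕ opad = c2 e9 3e e8 69.
m1: inner = H(a8 83 54 82 03 6e) = 02 72; tag = H(c2 e9 3e e8 69 02 72) = 03ae
m2: inner = H(a8 83 54 82 03 bc) = 02 c0; tag = H(c2 e9 3e e8 69 02 c0) = 03fc ← matches
m3: inner = H(a8 83 54 82 03 9e) = 02 a2; tag = H(c2 e9 3e e8 69 02 a2) = 03de

2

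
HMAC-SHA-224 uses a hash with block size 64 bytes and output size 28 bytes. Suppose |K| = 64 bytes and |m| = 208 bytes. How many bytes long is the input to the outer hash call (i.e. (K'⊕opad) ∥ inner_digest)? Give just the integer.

92

Key is 64 ≤ 64 bytes, zero-padded: |K'| = 64.
Outer input = (K'⊕opad) ∥ H(inner) → 64 + 28 = 92 bytes.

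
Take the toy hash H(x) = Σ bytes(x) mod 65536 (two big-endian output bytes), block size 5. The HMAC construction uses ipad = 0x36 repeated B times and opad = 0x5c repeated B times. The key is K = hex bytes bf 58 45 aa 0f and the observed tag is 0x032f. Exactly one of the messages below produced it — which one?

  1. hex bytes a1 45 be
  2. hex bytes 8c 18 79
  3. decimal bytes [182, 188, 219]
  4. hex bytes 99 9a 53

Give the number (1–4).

1

Key hex bytes bf 58 45 aa 0f is exactly B = 5 bytes: K' = bf 58 45 aa 0f.
K' ⊕ ipad = 89 6e 73 9c 39; K' ⊕ opad = e3 04 19 f6 53.
m1: inner = H(89 6e 73 9c 39 a1 45 be) = 03 e3; tag = H(e3 04 19 f6 53 03 e3) = 032f ← matches
m2: inner = H(89 6e 73 9c 39 8c 18 79) = 03 5c; tag = H(e3 04 19 f6 53 03 5c) = 02a8
m3: inner = H(89 6e 73 9c 39 b6 bc db) = 04 8c; tag = H(e3 04 19 f6 53 04 8c) = 02d9
m4: inner = H(89 6e 73 9c 39 99 9a 53) = 03 c5; tag = H(e3 04 19 f6 53 03 c5) = 0311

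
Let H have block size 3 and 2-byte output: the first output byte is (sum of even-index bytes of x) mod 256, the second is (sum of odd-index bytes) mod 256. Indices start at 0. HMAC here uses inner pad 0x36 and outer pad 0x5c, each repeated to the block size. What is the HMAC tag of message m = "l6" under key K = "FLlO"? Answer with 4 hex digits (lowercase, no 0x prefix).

63b7

Key "FLlO" = 46 4c 6c 4f is 4 bytes > B = 3, so hash it first: H(key) = b2 9b, then zero-pad to 3 bytes: K' = b2 9b 00.
K' ⊕ ipad = 84 ad 36.  K' ⊕ opad = ee c7 5c.
Inner input = (K'⊕ipad) ∥ m = 84 ad 36 ∥ 6c 36.
Inner hash: even-index sum = 240 mod 256 = 240; odd-index sum = 281 mod 256 = 25 → f0 19.
Outer input = (K'⊕opad) ∥ inner = ee c7 5c ∥ f0 19.
Outer hash (tag): even-index sum = 355 mod 256 = 99; odd-index sum = 439 mod 256 = 183 → 63 b7.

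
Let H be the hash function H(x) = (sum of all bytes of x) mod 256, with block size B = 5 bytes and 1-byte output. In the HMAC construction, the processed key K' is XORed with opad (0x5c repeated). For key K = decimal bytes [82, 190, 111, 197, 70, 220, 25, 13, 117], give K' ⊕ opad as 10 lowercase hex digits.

Key decimal bytes [82, 190, 111, 197, 70, 220, 25, 13, 117] = 52 be 6f c5 46 dc 19 0d 75 is 9 bytes > B = 5, so hash it first: H(key) = 01, then zero-pad to 5 bytes: K' = 01 00 00 00 00.
XOR each byte with 0x5c: 01⊕5c=5d, 00⊕5c=5c, 00⊕5c=5c, 00⊕5c=5c, 00⊕5c=5c.

5d5c5c5c5c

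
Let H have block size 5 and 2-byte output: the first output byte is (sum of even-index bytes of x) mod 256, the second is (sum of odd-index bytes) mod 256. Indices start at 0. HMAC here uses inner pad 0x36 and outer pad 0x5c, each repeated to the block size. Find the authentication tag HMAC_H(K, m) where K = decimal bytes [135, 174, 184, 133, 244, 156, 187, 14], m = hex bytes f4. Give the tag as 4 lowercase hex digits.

Key decimal bytes [135, 174, 184, 133, 244, 156, 187, 14] = 87 ae b8 85 f4 9c bb 0e is 8 bytes > B = 5, so hash it first: H(key) = ee dd, then zero-pad to 5 bytes: K' = ee dd 00 00 00.
K' ⊕ ipad = d8 eb 36 36 36.  K' ⊕ opad = b2 81 5c 5c 5c.
Inner input = (K'⊕ipad) ∥ m = d8 eb 36 36 36 ∥ f4.
Inner hash: even-index sum = 324 mod 256 = 68; odd-index sum = 533 mod 256 = 21 → 44 15.
Outer input = (K'⊕opad) ∥ inner = b2 81 5c 5c 5c ∥ 44 15.
Outer hash (tag): even-index sum = 383 mod 256 = 127; odd-index sum = 289 mod 256 = 33 → 7f 21.

7f21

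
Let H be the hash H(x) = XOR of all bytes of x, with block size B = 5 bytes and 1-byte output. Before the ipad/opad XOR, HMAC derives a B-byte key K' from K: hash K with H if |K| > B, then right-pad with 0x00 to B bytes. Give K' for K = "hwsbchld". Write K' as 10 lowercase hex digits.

0d00000000

|K| = 8 > B = 5, so first hash the key.
H(K): XOR 68⊕77⊕73⊕62⊕63⊕68⊕6c⊕64 = 0d.
Zero-pad H(K) = 0d to 5 bytes: K' = 0d 00 00 00 00.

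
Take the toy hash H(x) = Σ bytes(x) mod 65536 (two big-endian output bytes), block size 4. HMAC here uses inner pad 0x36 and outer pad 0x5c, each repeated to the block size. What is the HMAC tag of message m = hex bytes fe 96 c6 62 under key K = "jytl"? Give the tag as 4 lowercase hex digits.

Key "jytl" = 6a 79 74 6c is exactly B = 4 bytes: K' = 6a 79 74 6c.
K' ⊕ ipad = 5c 4f 42 5a.  K' ⊕ opad = 36 25 28 30.
Inner input = (K'⊕ipad) ∥ m = 5c 4f 42 5a ∥ fe 96 c6 62.
Inner hash: sum = 92+79+66+90+254+150+198+98 = 1027 → 04 03.
Outer input = (K'⊕opad) ∥ inner = 36 25 28 30 ∥ 04 03.
Outer hash (tag): sum = 54+37+40+48+4+3 = 186 → 00 ba.

00ba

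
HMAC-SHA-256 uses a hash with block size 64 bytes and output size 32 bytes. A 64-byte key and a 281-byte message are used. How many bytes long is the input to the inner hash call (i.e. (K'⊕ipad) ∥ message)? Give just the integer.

345

Key is 64 ≤ 64 bytes, zero-padded: |K'| = 64.
Inner input = (K'⊕ipad) ∥ m → 64 + 281 = 345 bytes.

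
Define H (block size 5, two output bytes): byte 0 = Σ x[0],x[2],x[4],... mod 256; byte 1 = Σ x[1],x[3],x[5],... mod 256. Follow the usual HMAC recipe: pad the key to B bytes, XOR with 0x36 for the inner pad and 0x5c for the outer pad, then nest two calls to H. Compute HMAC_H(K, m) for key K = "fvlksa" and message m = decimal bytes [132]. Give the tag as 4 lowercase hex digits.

Key "fvlksa" = 66 76 6c 6b 73 61 is 6 bytes > B = 5, so hash it first: H(key) = 45 42, then zero-pad to 5 bytes: K' = 45 42 00 00 00.
K' ⊕ ipad = 73 74 36 36 36.  K' ⊕ opad = 19 1e 5c 5c 5c.
Inner input = (K'⊕ipad) ∥ m = 73 74 36 36 36 ∥ 84.
Inner hash: even-index sum = 223 mod 256 = 223; odd-index sum = 302 mod 256 = 46 → df 2e.
Outer input = (K'⊕opad) ∥ inner = 19 1e 5c 5c 5c ∥ df 2e.
Outer hash (tag): even-index sum = 255 mod 256 = 255; odd-index sum = 345 mod 256 = 89 → ff 59.

ff59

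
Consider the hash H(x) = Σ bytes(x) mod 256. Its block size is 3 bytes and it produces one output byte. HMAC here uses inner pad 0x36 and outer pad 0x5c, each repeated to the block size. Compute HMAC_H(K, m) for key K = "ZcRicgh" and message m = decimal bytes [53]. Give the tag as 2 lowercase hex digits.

eb

Key "ZcRicgh" = 5a 63 52 69 63 67 68 is 7 bytes > B = 3, so hash it first: H(key) = aa, then zero-pad to 3 bytes: K' = aa 00 00.
K' ⊕ ipad = 9c 36 36.  K' ⊕ opad = f6 5c 5c.
Inner input = (K'⊕ipad) ∥ m = 9c 36 36 ∥ 35.
Inner hash: sum = 156+54+54+53 = 317; mod 256 = 61 → 3d.
Outer input = (K'⊕opad) ∥ inner = f6 5c 5c ∥ 3d.
Outer hash (tag): sum = 246+92+92+61 = 491; mod 256 = 235 → eb.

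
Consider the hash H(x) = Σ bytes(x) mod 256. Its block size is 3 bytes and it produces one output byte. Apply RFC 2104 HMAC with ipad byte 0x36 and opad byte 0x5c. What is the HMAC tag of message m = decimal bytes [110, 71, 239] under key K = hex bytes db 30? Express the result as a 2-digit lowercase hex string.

1c

Key hex bytes db 30 is 2 bytes ≤ B = 3; zero-pad to 3 bytes: K' = db 30 00.
K' ⊕ ipad = ed 06 36.  K' ⊕ opad = 87 6c 5c.
Inner input = (K'⊕ipad) ∥ m = ed 06 36 ∥ 6e 47 ef.
Inner hash: sum = 237+6+54+110+71+239 = 717; mod 256 = 205 → cd.
Outer input = (K'⊕opad) ∥ inner = 87 6c 5c ∥ cd.
Outer hash (tag): sum = 135+108+92+205 = 540; mod 256 = 28 → 1c.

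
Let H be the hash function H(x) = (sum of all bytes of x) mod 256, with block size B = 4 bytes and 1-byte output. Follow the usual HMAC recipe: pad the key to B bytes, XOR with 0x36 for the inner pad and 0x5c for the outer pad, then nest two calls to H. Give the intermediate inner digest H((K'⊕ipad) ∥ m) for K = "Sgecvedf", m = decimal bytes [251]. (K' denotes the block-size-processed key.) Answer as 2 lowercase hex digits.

ae

Key "Sgecvedf" = 53 67 65 63 76 65 64 66 is 8 bytes > B = 4, so hash it first: H(key) = 27, then zero-pad to 4 bytes: K' = 27 00 00 00.
K' ⊕ ipad = 11 36 36 36.
Inner input = 11 36 36 36 ∥ fb.
Inner hash: sum = 17+54+54+54+251 = 430; mod 256 = 174 → ae.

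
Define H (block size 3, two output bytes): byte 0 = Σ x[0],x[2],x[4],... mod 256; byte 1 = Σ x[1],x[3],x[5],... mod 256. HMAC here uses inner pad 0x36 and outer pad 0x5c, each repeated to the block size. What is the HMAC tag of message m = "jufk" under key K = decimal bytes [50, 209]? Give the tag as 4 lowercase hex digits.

81a7

Key decimal bytes [50, 209] = 32 d1 is 2 bytes ≤ B = 3; zero-pad to 3 bytes: K' = 32 d1 00.
K' ⊕ ipad = 04 e7 36.  K' ⊕ opad = 6e 8d 5c.
Inner input = (K'⊕ipad) ∥ m = 04 e7 36 ∥ 6a 75 66 6b.
Inner hash: even-index sum = 282 mod 256 = 26; odd-index sum = 439 mod 256 = 183 → 1a b7.
Outer input = (K'⊕opad) ∥ inner = 6e 8d 5c ∥ 1a b7.
Outer hash (tag): even-index sum = 385 mod 256 = 129; odd-index sum = 167 mod 256 = 167 → 81 a7.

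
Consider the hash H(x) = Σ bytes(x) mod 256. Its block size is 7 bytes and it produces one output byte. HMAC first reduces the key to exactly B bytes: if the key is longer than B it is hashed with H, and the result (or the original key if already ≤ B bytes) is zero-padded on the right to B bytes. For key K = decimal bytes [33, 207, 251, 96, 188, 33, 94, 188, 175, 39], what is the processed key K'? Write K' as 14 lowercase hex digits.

18000000000000

|K| = 10 > B = 7, so first hash the key.
H(K): sum = 33+207+251+96+188+33+94+188+175+39 = 1304; mod 256 = 24 → 18.
Zero-pad H(K) = 18 to 7 bytes: K' = 18 00 00 00 00 00 00.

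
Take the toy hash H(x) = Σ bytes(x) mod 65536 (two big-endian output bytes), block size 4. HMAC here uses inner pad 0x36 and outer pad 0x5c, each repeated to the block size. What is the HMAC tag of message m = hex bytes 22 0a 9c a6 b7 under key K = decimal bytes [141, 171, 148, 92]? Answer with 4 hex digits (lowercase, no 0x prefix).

031d

Key decimal bytes [141, 171, 148, 92] = 8d ab 94 5c is exactly B = 4 bytes: K' = 8d ab 94 5c.
K' ⊕ ipad = bb 9d a2 6a.  K' ⊕ opad = d1 f7 c8 00.
Inner input = (K'⊕ipad) ∥ m = bb 9d a2 6a ∥ 22 0a 9c a6 b7.
Inner hash: sum = 187+157+162+106+34+10+156+166+183 = 1161 → 04 89.
Outer input = (K'⊕opad) ∥ inner = d1 f7 c8 00 ∥ 04 89.
Outer hash (tag): sum = 209+247+200+0+4+137 = 797 → 03 1d.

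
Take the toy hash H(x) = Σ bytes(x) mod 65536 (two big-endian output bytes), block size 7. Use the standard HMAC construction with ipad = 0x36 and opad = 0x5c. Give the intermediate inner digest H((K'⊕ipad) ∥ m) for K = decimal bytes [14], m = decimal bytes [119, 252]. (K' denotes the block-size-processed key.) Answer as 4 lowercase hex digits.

02ef

Key decimal bytes [14] = 0e is 1 byte ≤ B = 7; zero-pad to 7 bytes: K' = 0e 00 00 00 00 00 00.
K' ⊕ ipad = 38 36 36 36 36 36 36.
Inner input = 38 36 36 36 36 36 36 ∥ 77 fc.
Inner hash: sum = 56+54+54+54+54+54+54+119+252 = 751 → 02 ef.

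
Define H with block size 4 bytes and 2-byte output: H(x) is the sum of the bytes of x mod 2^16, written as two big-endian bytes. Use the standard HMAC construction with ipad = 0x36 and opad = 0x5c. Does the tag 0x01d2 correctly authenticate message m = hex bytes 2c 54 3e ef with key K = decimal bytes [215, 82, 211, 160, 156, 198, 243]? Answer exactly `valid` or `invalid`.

valid

Key decimal bytes [215, 82, 211, 160, 156, 198, 243] = d7 52 d3 a0 9c c6 f3 is 7 bytes > B = 4, so hash it first: H(key) = 04 f1, then zero-pad to 4 bytes: K' = 04 f1 00 00.
K' ⊕ ipad = 32 c7 36 36; K' ⊕ opad = 58 ad 5c 5c.
Inner hash: sum = 50+199+54+54+44+84+62+239 = 786 → 03 12.
Outer hash (recomputed tag): sum = 88+173+92+92+3+18 = 466 → 01 d2.
Recomputed tag = 01d2; claimed = 01d2 → match.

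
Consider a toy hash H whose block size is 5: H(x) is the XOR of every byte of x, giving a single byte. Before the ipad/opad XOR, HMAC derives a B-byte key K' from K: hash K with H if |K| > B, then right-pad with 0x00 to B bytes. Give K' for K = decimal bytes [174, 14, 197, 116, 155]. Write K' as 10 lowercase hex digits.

Key decimal bytes [174, 14, 197, 116, 155] = ae 0e c5 74 9b is exactly B = 5 bytes: K' = ae 0e c5 74 9b.

ae0ec5749b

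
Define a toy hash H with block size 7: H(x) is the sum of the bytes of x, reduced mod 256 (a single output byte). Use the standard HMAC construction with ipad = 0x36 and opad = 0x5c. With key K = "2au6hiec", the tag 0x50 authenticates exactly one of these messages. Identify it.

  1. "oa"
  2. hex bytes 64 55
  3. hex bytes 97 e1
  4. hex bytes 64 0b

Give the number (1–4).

Key "2au6hiec" = 32 61 75 36 68 69 65 63 is 8 bytes > B = 7, so hash it first: H(key) = d7, then zero-pad to 7 bytes: K' = d7 00 00 00 00 00 00.
K' ⊕ ipad = e1 36 36 36 36 36 36; K' ⊕ opad = 8b 5c 5c 5c 5c 5c 5c.
m1: inner = H(e1 36 36 36 36 36 36 6f 61) = f5; tag = H(8b 5c 5c 5c 5c 5c 5c f5) = a8
m2: inner = H(e1 36 36 36 36 36 36 64 55) = de; tag = H(8b 5c 5c 5c 5c 5c 5c de) = 91
m3: inner = H(e1 36 36 36 36 36 36 97 e1) = 9d; tag = H(8b 5c 5c 5c 5c 5c 5c 9d) = 50 ← matches
m4: inner = H(e1 36 36 36 36 36 36 64 0b) = 94; tag = H(8b 5c 5c 5c 5c 5c 5c 94) = 47

3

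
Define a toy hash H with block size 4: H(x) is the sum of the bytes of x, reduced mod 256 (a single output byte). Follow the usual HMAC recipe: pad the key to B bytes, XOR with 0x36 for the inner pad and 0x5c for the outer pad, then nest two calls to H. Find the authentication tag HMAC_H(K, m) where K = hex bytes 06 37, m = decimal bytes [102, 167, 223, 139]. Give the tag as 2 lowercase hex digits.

Key hex bytes 06 37 is 2 bytes ≤ B = 4; zero-pad to 4 bytes: K' = 06 37 00 00.
K' ⊕ ipad = 30 01 36 36.  K' ⊕ opad = 5a 6b 5c 5c.
Inner input = (K'⊕ipad) ∥ m = 30 01 36 36 ∥ 66 a7 df 8b.
Inner hash: sum = 48+1+54+54+102+167+223+139 = 788; mod 256 = 20 → 14.
Outer input = (K'⊕opad) ∥ inner = 5a 6b 5c 5c ∥ 14.
Outer hash (tag): sum = 90+107+92+92+20 = 401; mod 256 = 145 → 91.

91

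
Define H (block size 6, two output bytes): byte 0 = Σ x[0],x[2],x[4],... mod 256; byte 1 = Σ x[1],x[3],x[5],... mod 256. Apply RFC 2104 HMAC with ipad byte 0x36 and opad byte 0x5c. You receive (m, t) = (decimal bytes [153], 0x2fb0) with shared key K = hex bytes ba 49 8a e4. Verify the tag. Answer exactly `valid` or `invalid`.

valid

Key hex bytes ba 49 8a e4 is 4 bytes ≤ B = 6; zero-pad to 6 bytes: K' = ba 49 8a e4 00 00.
K' ⊕ ipad = 8c 7f bc d2 36 36; K' ⊕ opad = e6 15 d6 b8 5c 5c.
Inner hash: even-index sum = 535 mod 256 = 23; odd-index sum = 391 mod 256 = 135 → 17 87.
Outer hash (recomputed tag): even-index sum = 559 mod 256 = 47; odd-index sum = 432 mod 256 = 176 → 2f b0.
Recomputed tag = 2fb0; claimed = 2fb0 → match.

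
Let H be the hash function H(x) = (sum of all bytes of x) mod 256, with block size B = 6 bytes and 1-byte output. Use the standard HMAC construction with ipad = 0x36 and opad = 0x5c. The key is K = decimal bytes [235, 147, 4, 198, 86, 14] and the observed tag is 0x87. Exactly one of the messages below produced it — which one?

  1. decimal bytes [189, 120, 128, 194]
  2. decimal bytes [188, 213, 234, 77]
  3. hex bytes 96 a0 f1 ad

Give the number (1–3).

Key decimal bytes [235, 147, 4, 198, 86, 14] = eb 93 04 c6 56 0e is exactly B = 6 bytes: K' = eb 93 04 c6 56 0e.
K' ⊕ ipad = dd a5 32 f0 60 38; K' ⊕ opad = b7 cf 58 9a 0a 52.
m1: inner = H(dd a5 32 f0 60 38 bd 78 80 c2) = b3; tag = H(b7 cf 58 9a 0a 52 b3) = 87 ← matches
m2: inner = H(dd a5 32 f0 60 38 bc d5 ea 4d) = 04; tag = H(b7 cf 58 9a 0a 52 04) = d8
m3: inner = H(dd a5 32 f0 60 38 96 a0 f1 ad) = 10; tag = H(b7 cf 58 9a 0a 52 10) = e4

1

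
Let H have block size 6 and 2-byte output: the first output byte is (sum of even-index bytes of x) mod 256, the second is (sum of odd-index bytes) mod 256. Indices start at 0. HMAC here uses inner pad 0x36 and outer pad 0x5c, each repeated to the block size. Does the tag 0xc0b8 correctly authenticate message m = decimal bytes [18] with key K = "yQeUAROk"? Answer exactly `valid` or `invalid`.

valid

Key "yQeUAROk" = 79 51 65 55 41 52 4f 6b is 8 bytes > B = 6, so hash it first: H(key) = 6e 63, then zero-pad to 6 bytes: K' = 6e 63 00 00 00 00.
K' ⊕ ipad = 58 55 36 36 36 36; K' ⊕ opad = 32 3f 5c 5c 5c 5c.
Inner hash: even-index sum = 214 mod 256 = 214; odd-index sum = 193 mod 256 = 193 → d6 c1.
Outer hash (recomputed tag): even-index sum = 448 mod 256 = 192; odd-index sum = 440 mod 256 = 184 → c0 b8.
Recomputed tag = c0b8; claimed = c0b8 → match.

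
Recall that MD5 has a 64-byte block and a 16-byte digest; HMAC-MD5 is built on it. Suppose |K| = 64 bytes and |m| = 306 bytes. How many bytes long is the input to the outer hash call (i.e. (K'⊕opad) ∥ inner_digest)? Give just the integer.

80

Key is 64 ≤ 64 bytes, zero-padded: |K'| = 64.
Outer input = (K'⊕opad) ∥ H(inner) → 64 + 16 = 80 bytes.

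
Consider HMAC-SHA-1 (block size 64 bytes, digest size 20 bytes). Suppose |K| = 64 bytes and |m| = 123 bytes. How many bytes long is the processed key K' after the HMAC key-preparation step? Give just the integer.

64

Key is 64 ≤ 64 bytes, zero-padded: |K'| = 64.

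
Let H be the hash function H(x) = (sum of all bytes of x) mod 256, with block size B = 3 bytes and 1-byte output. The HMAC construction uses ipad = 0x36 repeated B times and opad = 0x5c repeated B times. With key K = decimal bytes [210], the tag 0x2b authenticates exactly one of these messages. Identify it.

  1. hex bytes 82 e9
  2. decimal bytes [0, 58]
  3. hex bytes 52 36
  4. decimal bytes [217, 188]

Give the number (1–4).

Key decimal bytes [210] = d2 is 1 byte ≤ B = 3; zero-pad to 3 bytes: K' = d2 00 00.
K' ⊕ ipad = e4 36 36; K' ⊕ opad = 8e 5c 5c.
m1: inner = H(e4 36 36 82 e9) = bb; tag = H(8e 5c 5c bb) = 01
m2: inner = H(e4 36 36 00 3a) = 8a; tag = H(8e 5c 5c 8a) = d0
m3: inner = H(e4 36 36 52 36) = d8; tag = H(8e 5c 5c d8) = 1e
m4: inner = H(e4 36 36 d9 bc) = e5; tag = H(8e 5c 5c e5) = 2b ← matches

4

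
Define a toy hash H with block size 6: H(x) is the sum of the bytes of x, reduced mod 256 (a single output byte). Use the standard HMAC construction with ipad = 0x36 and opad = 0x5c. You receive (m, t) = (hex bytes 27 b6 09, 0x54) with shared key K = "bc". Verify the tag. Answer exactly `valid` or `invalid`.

Key "bc" = 62 63 is 2 bytes ≤ B = 6; zero-pad to 6 bytes: K' = 62 63 00 00 00 00.
K' ⊕ ipad = 54 55 36 36 36 36; K' ⊕ opad = 3e 3f 5c 5c 5c 5c.
Inner hash: sum = 84+85+54+54+54+54+39+182+9 = 615; mod 256 = 103 → 67.
Outer hash (recomputed tag): sum = 62+63+92+92+92+92+103 = 596; mod 256 = 84 → 54.
Recomputed tag = 54; claimed = 54 → match.

valid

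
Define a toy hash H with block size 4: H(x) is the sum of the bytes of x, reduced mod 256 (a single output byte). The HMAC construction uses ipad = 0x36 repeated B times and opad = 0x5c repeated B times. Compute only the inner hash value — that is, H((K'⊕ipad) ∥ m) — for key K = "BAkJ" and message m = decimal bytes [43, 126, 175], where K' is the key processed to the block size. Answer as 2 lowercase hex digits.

1c

Key "BAkJ" = 42 41 6b 4a is exactly B = 4 bytes: K' = 42 41 6b 4a.
K' ⊕ ipad = 74 77 5d 7c.
Inner input = 74 77 5d 7c ∥ 2b 7e af.
Inner hash: sum = 116+119+93+124+43+126+175 = 796; mod 256 = 28 → 1c.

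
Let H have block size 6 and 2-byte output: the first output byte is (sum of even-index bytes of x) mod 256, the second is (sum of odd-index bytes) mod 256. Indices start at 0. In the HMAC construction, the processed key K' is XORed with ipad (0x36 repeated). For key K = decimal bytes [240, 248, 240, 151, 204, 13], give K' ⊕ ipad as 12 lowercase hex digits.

c6cec6a1fa3b

Key decimal bytes [240, 248, 240, 151, 204, 13] = f0 f8 f0 97 cc 0d is exactly B = 6 bytes: K' = f0 f8 f0 97 cc 0d.
XOR each byte with 0x36: f0⊕36=c6, f8⊕36=ce, f0⊕36=c6, 97⊕36=a1, cc⊕36=fa, 0d⊕36=3b.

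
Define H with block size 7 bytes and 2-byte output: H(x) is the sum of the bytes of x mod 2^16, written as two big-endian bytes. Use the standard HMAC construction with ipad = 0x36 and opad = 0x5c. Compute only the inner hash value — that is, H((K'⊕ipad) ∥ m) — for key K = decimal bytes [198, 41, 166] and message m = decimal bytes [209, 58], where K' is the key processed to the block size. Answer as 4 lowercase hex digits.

0382

Key decimal bytes [198, 41, 166] = c6 29 a6 is 3 bytes ≤ B = 7; zero-pad to 7 bytes: K' = c6 29 a6 00 00 00 00.
K' ⊕ ipad = f0 1f 90 36 36 36 36.
Inner input = f0 1f 90 36 36 36 36 ∥ d1 3a.
Inner hash: sum = 240+31+144+54+54+54+54+209+58 = 898 → 03 82.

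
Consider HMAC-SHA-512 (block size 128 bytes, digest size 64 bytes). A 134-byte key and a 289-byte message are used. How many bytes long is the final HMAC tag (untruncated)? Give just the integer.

64

The tag is one SHA-512 digest: 64 bytes.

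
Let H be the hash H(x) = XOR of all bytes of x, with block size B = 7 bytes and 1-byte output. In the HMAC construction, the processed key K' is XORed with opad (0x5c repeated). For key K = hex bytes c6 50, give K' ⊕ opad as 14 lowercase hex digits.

Key hex bytes c6 50 is 2 bytes ≤ B = 7; zero-pad to 7 bytes: K' = c6 50 00 00 00 00 00.
XOR each byte with 0x5c: c6⊕5c=9a, 50⊕5c=0c, 00⊕5c=5c, 00⊕5c=5c, 00⊕5c=5c, 00⊕5c=5c, 00⊕5c=5c.

9a0c5c5c5c5c5c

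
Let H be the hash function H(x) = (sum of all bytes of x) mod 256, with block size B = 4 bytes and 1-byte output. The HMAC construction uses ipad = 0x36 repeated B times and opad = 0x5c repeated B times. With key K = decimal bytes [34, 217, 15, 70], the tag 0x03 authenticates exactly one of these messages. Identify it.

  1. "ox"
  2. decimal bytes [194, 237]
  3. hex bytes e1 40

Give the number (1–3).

1

Key decimal bytes [34, 217, 15, 70] = 22 d9 0f 46 is exactly B = 4 bytes: K' = 22 d9 0f 46.
K' ⊕ ipad = 14 ef 39 70; K' ⊕ opad = 7e 85 53 1a.
m1: inner = H(14 ef 39 70 6f 78) = 93; tag = H(7e 85 53 1a 93) = 03 ← matches
m2: inner = H(14 ef 39 70 c2 ed) = 5b; tag = H(7e 85 53 1a 5b) = cb
m3: inner = H(14 ef 39 70 e1 40) = cd; tag = H(7e 85 53 1a cd) = 3d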